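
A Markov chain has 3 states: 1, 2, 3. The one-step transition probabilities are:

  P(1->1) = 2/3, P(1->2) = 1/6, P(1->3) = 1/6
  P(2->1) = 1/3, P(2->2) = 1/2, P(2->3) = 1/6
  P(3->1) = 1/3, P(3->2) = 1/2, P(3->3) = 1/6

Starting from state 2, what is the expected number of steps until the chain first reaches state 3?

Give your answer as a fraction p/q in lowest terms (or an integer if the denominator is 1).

Let h_i = expected steps to first reach 3 from state i.
Boundary: h_3 = 0.
First-step equations for the other states:
  h_1 = 1 + 2/3*h_1 + 1/6*h_2 + 1/6*h_3
  h_2 = 1 + 1/3*h_1 + 1/2*h_2 + 1/6*h_3

Substituting h_3 = 0 and rearranging gives the linear system (I - Q) h = 1:
  [1/3, -1/6] . (h_1, h_2) = 1
  [-1/3, 1/2] . (h_1, h_2) = 1

Solving yields:
  h_1 = 6
  h_2 = 6

Starting state is 2, so the expected hitting time is h_2 = 6.

Answer: 6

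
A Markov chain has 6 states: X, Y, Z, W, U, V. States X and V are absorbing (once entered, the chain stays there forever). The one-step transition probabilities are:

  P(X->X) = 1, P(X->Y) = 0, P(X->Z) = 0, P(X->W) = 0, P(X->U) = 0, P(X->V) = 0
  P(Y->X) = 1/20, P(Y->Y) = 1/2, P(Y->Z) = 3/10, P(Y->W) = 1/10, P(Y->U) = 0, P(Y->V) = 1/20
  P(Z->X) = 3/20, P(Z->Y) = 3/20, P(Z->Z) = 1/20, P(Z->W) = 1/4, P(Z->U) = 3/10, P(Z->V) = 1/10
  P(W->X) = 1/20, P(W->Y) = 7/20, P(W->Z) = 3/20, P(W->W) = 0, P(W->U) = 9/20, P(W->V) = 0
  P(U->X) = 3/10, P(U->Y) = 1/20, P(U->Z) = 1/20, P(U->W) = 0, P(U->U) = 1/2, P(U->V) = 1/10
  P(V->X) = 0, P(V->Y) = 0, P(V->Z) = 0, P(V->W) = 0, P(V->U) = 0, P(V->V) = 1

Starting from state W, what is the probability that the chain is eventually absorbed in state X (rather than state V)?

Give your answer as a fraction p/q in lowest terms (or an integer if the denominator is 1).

Answer: 8845/12486

Derivation:
Let a_i = P(absorbed in X | start in state i).
Boundary conditions: a_X = 1, a_V = 0.
For each transient state i, a_i = sum_j P(i->j) * a_j:
  a_Y = 1/20*a_X + 1/2*a_Y + 3/10*a_Z + 1/10*a_W + 0*a_U + 1/20*a_V
  a_Z = 3/20*a_X + 3/20*a_Y + 1/20*a_Z + 1/4*a_W + 3/10*a_U + 1/10*a_V
  a_W = 1/20*a_X + 7/20*a_Y + 3/20*a_Z + 0*a_W + 9/20*a_U + 0*a_V
  a_U = 3/10*a_X + 1/20*a_Y + 1/20*a_Z + 0*a_W + 1/2*a_U + 1/10*a_V

Substituting a_X = 1 and a_V = 0, rearrange to (I - Q) a = r where r[i] = P(i -> X):
  [1/2, -3/10, -1/10, 0] . (a_Y, a_Z, a_W, a_U) = 1/20
  [-3/20, 19/20, -1/4, -3/10] . (a_Y, a_Z, a_W, a_U) = 3/20
  [-7/20, -3/20, 1, -9/20] . (a_Y, a_Z, a_W, a_U) = 1/20
  [-1/20, -1/20, 0, 1/2] . (a_Y, a_Z, a_W, a_U) = 3/10

Solving yields:
  a_Y = 16195/24972
  a_Z = 16933/24972
  a_W = 8845/12486
  a_U = 4574/6243

Starting state is W, so the absorption probability is a_W = 8845/12486.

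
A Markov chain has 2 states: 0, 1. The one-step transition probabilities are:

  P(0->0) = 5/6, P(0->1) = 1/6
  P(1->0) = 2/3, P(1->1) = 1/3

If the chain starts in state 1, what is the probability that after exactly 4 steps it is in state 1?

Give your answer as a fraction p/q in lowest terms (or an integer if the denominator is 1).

Computing P^4 by repeated multiplication:
P^1 =
  0: [5/6, 1/6]
  1: [2/3, 1/3]
P^2 =
  0: [29/36, 7/36]
  1: [7/9, 2/9]
P^3 =
  0: [173/216, 43/216]
  1: [43/54, 11/54]
P^4 =
  0: [1037/1296, 259/1296]
  1: [259/324, 65/324]

(P^4)[1 -> 1] = 65/324

Answer: 65/324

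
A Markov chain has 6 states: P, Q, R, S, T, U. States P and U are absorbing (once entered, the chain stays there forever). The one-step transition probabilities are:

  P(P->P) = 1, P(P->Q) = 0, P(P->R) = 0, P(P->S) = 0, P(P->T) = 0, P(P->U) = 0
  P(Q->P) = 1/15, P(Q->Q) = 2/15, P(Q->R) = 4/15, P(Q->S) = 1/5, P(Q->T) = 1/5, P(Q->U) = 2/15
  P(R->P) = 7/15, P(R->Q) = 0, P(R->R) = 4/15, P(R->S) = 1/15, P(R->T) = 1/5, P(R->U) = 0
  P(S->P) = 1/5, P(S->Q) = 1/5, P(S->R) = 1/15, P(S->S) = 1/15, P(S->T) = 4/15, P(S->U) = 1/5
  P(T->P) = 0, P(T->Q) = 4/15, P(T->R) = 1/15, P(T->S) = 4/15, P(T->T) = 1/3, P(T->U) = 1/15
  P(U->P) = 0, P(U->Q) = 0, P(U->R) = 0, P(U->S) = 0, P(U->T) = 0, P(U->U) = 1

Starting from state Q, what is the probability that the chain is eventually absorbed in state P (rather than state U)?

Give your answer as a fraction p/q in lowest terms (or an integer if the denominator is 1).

Answer: 442/755

Derivation:
Let a_i = P(absorbed in P | start in state i).
Boundary conditions: a_P = 1, a_U = 0.
For each transient state i, a_i = sum_j P(i->j) * a_j:
  a_Q = 1/15*a_P + 2/15*a_Q + 4/15*a_R + 1/5*a_S + 1/5*a_T + 2/15*a_U
  a_R = 7/15*a_P + 0*a_Q + 4/15*a_R + 1/15*a_S + 1/5*a_T + 0*a_U
  a_S = 1/5*a_P + 1/5*a_Q + 1/15*a_R + 1/15*a_S + 4/15*a_T + 1/5*a_U
  a_T = 0*a_P + 4/15*a_Q + 1/15*a_R + 4/15*a_S + 1/3*a_T + 1/15*a_U

Substituting a_P = 1 and a_U = 0, rearrange to (I - Q) a = r where r[i] = P(i -> P):
  [13/15, -4/15, -1/5, -1/5] . (a_Q, a_R, a_S, a_T) = 1/15
  [0, 11/15, -1/15, -1/5] . (a_Q, a_R, a_S, a_T) = 7/15
  [-1/5, -1/15, 14/15, -4/15] . (a_Q, a_R, a_S, a_T) = 1/5
  [-4/15, -1/15, -4/15, 2/3] . (a_Q, a_R, a_S, a_T) = 0

Solving yields:
  a_Q = 442/755
  a_R = 1007/1208
  a_S = 6683/12080
  a_T = 6509/12080

Starting state is Q, so the absorption probability is a_Q = 442/755.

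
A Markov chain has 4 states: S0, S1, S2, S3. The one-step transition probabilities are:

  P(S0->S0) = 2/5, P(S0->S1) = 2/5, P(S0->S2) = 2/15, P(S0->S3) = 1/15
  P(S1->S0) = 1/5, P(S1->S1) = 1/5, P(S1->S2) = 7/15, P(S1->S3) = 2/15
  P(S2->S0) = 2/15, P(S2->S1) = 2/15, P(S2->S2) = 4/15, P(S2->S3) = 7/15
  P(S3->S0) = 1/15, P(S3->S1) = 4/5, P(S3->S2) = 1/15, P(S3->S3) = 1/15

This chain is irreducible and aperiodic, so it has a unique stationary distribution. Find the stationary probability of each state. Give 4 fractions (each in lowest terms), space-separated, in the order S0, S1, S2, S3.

Answer: 89/457 155/457 123/457 90/457

Derivation:
The stationary distribution satisfies pi = pi * P, i.e.:
  pi_S0 = 2/5*pi_S0 + 1/5*pi_S1 + 2/15*pi_S2 + 1/15*pi_S3
  pi_S1 = 2/5*pi_S0 + 1/5*pi_S1 + 2/15*pi_S2 + 4/5*pi_S3
  pi_S2 = 2/15*pi_S0 + 7/15*pi_S1 + 4/15*pi_S2 + 1/15*pi_S3
  pi_S3 = 1/15*pi_S0 + 2/15*pi_S1 + 7/15*pi_S2 + 1/15*pi_S3
with normalization: pi_S0 + pi_S1 + pi_S2 + pi_S3 = 1.

Using the first 3 balance equations plus normalization, the linear system A*pi = b is:
  [-3/5, 1/5, 2/15, 1/15] . pi = 0
  [2/5, -4/5, 2/15, 4/5] . pi = 0
  [2/15, 7/15, -11/15, 1/15] . pi = 0
  [1, 1, 1, 1] . pi = 1

Solving yields:
  pi_S0 = 89/457
  pi_S1 = 155/457
  pi_S2 = 123/457
  pi_S3 = 90/457

Verification (pi * P):
  89/457*2/5 + 155/457*1/5 + 123/457*2/15 + 90/457*1/15 = 89/457 = pi_S0  (ok)
  89/457*2/5 + 155/457*1/5 + 123/457*2/15 + 90/457*4/5 = 155/457 = pi_S1  (ok)
  89/457*2/15 + 155/457*7/15 + 123/457*4/15 + 90/457*1/15 = 123/457 = pi_S2  (ok)
  89/457*1/15 + 155/457*2/15 + 123/457*7/15 + 90/457*1/15 = 90/457 = pi_S3  (ok)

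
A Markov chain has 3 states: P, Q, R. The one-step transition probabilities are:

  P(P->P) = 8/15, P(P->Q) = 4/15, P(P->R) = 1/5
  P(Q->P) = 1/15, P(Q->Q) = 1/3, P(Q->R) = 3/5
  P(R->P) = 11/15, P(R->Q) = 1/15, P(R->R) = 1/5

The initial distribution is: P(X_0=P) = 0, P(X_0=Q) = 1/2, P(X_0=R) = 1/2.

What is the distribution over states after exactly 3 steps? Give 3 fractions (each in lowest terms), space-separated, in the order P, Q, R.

Answer: 62/125 28/125 7/25

Derivation:
Propagating the distribution step by step (d_{t+1} = d_t * P):
d_0 = (P=0, Q=1/2, R=1/2)
  d_1[P] = 0*8/15 + 1/2*1/15 + 1/2*11/15 = 2/5
  d_1[Q] = 0*4/15 + 1/2*1/3 + 1/2*1/15 = 1/5
  d_1[R] = 0*1/5 + 1/2*3/5 + 1/2*1/5 = 2/5
d_1 = (P=2/5, Q=1/5, R=2/5)
  d_2[P] = 2/5*8/15 + 1/5*1/15 + 2/5*11/15 = 13/25
  d_2[Q] = 2/5*4/15 + 1/5*1/3 + 2/5*1/15 = 1/5
  d_2[R] = 2/5*1/5 + 1/5*3/5 + 2/5*1/5 = 7/25
d_2 = (P=13/25, Q=1/5, R=7/25)
  d_3[P] = 13/25*8/15 + 1/5*1/15 + 7/25*11/15 = 62/125
  d_3[Q] = 13/25*4/15 + 1/5*1/3 + 7/25*1/15 = 28/125
  d_3[R] = 13/25*1/5 + 1/5*3/5 + 7/25*1/5 = 7/25
d_3 = (P=62/125, Q=28/125, R=7/25)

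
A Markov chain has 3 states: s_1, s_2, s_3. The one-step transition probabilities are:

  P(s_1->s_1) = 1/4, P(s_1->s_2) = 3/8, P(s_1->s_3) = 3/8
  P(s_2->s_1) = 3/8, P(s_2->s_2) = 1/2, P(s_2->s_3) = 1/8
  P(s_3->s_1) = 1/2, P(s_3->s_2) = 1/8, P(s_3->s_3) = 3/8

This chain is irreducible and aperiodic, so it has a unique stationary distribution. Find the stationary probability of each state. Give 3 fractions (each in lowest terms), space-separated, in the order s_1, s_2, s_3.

The stationary distribution satisfies pi = pi * P, i.e.:
  pi_s_1 = 1/4*pi_s_1 + 3/8*pi_s_2 + 1/2*pi_s_3
  pi_s_2 = 3/8*pi_s_1 + 1/2*pi_s_2 + 1/8*pi_s_3
  pi_s_3 = 3/8*pi_s_1 + 1/8*pi_s_2 + 3/8*pi_s_3
with normalization: pi_s_1 + pi_s_2 + pi_s_3 = 1.

Using the first 2 balance equations plus normalization, the linear system A*pi = b is:
  [-3/4, 3/8, 1/2] . pi = 0
  [3/8, -1/2, 1/8] . pi = 0
  [1, 1, 1] . pi = 1

Solving yields:
  pi_s_1 = 19/52
  pi_s_2 = 9/26
  pi_s_3 = 15/52

Verification (pi * P):
  19/52*1/4 + 9/26*3/8 + 15/52*1/2 = 19/52 = pi_s_1  (ok)
  19/52*3/8 + 9/26*1/2 + 15/52*1/8 = 9/26 = pi_s_2  (ok)
  19/52*3/8 + 9/26*1/8 + 15/52*3/8 = 15/52 = pi_s_3  (ok)

Answer: 19/52 9/26 15/52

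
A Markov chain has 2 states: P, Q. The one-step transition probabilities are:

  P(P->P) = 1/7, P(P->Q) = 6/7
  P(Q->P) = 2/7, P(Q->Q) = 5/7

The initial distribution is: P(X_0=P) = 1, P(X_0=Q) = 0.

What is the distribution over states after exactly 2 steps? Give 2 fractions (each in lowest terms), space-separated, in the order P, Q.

Propagating the distribution step by step (d_{t+1} = d_t * P):
d_0 = (P=1, Q=0)
  d_1[P] = 1*1/7 + 0*2/7 = 1/7
  d_1[Q] = 1*6/7 + 0*5/7 = 6/7
d_1 = (P=1/7, Q=6/7)
  d_2[P] = 1/7*1/7 + 6/7*2/7 = 13/49
  d_2[Q] = 1/7*6/7 + 6/7*5/7 = 36/49
d_2 = (P=13/49, Q=36/49)

Answer: 13/49 36/49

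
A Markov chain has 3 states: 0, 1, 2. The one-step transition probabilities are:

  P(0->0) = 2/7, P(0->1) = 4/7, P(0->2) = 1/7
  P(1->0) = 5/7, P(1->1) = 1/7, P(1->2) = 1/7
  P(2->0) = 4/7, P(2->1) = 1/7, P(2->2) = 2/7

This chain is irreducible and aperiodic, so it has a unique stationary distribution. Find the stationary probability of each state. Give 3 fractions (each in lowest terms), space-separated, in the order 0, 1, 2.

Answer: 29/60 7/20 1/6

Derivation:
The stationary distribution satisfies pi = pi * P, i.e.:
  pi_0 = 2/7*pi_0 + 5/7*pi_1 + 4/7*pi_2
  pi_1 = 4/7*pi_0 + 1/7*pi_1 + 1/7*pi_2
  pi_2 = 1/7*pi_0 + 1/7*pi_1 + 2/7*pi_2
with normalization: pi_0 + pi_1 + pi_2 = 1.

Using the first 2 balance equations plus normalization, the linear system A*pi = b is:
  [-5/7, 5/7, 4/7] . pi = 0
  [4/7, -6/7, 1/7] . pi = 0
  [1, 1, 1] . pi = 1

Solving yields:
  pi_0 = 29/60
  pi_1 = 7/20
  pi_2 = 1/6

Verification (pi * P):
  29/60*2/7 + 7/20*5/7 + 1/6*4/7 = 29/60 = pi_0  (ok)
  29/60*4/7 + 7/20*1/7 + 1/6*1/7 = 7/20 = pi_1  (ok)
  29/60*1/7 + 7/20*1/7 + 1/6*2/7 = 1/6 = pi_2  (ok)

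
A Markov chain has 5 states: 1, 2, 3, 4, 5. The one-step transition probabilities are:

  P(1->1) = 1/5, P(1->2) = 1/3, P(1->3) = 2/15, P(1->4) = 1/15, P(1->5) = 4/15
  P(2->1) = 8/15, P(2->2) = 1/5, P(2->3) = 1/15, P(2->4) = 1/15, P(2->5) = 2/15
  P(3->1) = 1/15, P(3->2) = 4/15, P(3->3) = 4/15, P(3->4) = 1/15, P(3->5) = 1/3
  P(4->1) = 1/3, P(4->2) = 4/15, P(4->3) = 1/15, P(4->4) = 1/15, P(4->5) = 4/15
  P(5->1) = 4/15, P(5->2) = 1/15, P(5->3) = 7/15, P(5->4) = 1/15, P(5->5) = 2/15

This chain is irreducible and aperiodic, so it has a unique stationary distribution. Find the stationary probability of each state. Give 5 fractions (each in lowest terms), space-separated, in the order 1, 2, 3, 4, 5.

The stationary distribution satisfies pi = pi * P, i.e.:
  pi_1 = 1/5*pi_1 + 8/15*pi_2 + 1/15*pi_3 + 1/3*pi_4 + 4/15*pi_5
  pi_2 = 1/3*pi_1 + 1/5*pi_2 + 4/15*pi_3 + 4/15*pi_4 + 1/15*pi_5
  pi_3 = 2/15*pi_1 + 1/15*pi_2 + 4/15*pi_3 + 1/15*pi_4 + 7/15*pi_5
  pi_4 = 1/15*pi_1 + 1/15*pi_2 + 1/15*pi_3 + 1/15*pi_4 + 1/15*pi_5
  pi_5 = 4/15*pi_1 + 2/15*pi_2 + 1/3*pi_3 + 4/15*pi_4 + 2/15*pi_5
with normalization: pi_1 + pi_2 + pi_3 + pi_4 + pi_5 = 1.

Using the first 4 balance equations plus normalization, the linear system A*pi = b is:
  [-4/5, 8/15, 1/15, 1/3, 4/15] . pi = 0
  [1/3, -4/5, 4/15, 4/15, 1/15] . pi = 0
  [2/15, 1/15, -11/15, 1/15, 7/15] . pi = 0
  [1/15, 1/15, 1/15, -14/15, 1/15] . pi = 0
  [1, 1, 1, 1, 1] . pi = 1

Solving yields:
  pi_1 = 1591/5895
  pi_2 = 797/3537
  pi_3 = 11491/53055
  pi_4 = 1/15
  pi_5 = 11753/53055

Verification (pi * P):
  1591/5895*1/5 + 797/3537*8/15 + 11491/53055*1/15 + 1/15*1/3 + 11753/53055*4/15 = 1591/5895 = pi_1  (ok)
  1591/5895*1/3 + 797/3537*1/5 + 11491/53055*4/15 + 1/15*4/15 + 11753/53055*1/15 = 797/3537 = pi_2  (ok)
  1591/5895*2/15 + 797/3537*1/15 + 11491/53055*4/15 + 1/15*1/15 + 11753/53055*7/15 = 11491/53055 = pi_3  (ok)
  1591/5895*1/15 + 797/3537*1/15 + 11491/53055*1/15 + 1/15*1/15 + 11753/53055*1/15 = 1/15 = pi_4  (ok)
  1591/5895*4/15 + 797/3537*2/15 + 11491/53055*1/3 + 1/15*4/15 + 11753/53055*2/15 = 11753/53055 = pi_5  (ok)

Answer: 1591/5895 797/3537 11491/53055 1/15 11753/53055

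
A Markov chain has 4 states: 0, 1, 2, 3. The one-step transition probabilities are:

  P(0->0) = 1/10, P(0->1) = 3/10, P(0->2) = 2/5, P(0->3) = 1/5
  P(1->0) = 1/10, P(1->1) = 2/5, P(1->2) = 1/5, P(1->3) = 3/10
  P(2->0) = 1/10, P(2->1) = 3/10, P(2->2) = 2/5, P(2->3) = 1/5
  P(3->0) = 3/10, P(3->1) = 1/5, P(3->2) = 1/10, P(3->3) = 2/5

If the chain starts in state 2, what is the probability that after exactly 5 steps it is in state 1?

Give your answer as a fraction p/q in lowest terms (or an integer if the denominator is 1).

Computing P^5 by repeated multiplication:
P^1 =
  0: [1/10, 3/10, 2/5, 1/5]
  1: [1/10, 2/5, 1/5, 3/10]
  2: [1/10, 3/10, 2/5, 1/5]
  3: [3/10, 1/5, 1/10, 2/5]
P^2 =
  0: [7/50, 31/100, 7/25, 27/100]
  1: [4/25, 31/100, 23/100, 3/10]
  2: [7/50, 31/100, 7/25, 27/100]
  3: [9/50, 7/25, 6/25, 3/10]
P^3 =
  0: [77/500, 38/125, 257/1000, 57/200]
  1: [4/25, 301/1000, 31/125, 291/1000]
  2: [77/500, 38/125, 257/1000, 57/200]
  3: [4/25, 149/500, 127/500, 36/125]
P^4 =
  0: [157/1000, 3019/10000, 2537/10000, 1437/5000]
  1: [791/5000, 301/1000, 101/400, 2883/10000]
  2: [157/1000, 3019/10000, 2537/10000, 1437/5000]
  3: [197/1250, 301/1000, 127/500, 1437/5000]
P^5 =
  0: [3937/25000, 6029/20000, 1267/5000, 28767/100000]
  1: [7883/50000, 30127/100000, 25331/100000, 3597/12500]
  2: [3937/25000, 6029/20000, 1267/5000, 28767/100000]
  3: [3937/25000, 3767/12500, 12679/50000, 14379/50000]

(P^5)[2 -> 1] = 6029/20000

Answer: 6029/20000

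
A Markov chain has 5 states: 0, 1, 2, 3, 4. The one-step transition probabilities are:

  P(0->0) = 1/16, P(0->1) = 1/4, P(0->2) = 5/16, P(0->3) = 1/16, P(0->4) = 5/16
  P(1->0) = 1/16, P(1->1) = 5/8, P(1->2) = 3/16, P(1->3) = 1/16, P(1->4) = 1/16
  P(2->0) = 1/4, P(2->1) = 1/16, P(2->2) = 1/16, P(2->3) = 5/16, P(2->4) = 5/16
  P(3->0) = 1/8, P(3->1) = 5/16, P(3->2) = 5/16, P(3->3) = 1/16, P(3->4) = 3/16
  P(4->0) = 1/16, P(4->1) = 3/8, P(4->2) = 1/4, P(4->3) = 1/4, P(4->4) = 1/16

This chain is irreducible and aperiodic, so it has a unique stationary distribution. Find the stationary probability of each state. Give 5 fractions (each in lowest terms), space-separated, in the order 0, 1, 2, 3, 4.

The stationary distribution satisfies pi = pi * P, i.e.:
  pi_0 = 1/16*pi_0 + 1/16*pi_1 + 1/4*pi_2 + 1/8*pi_3 + 1/16*pi_4
  pi_1 = 1/4*pi_0 + 5/8*pi_1 + 1/16*pi_2 + 5/16*pi_3 + 3/8*pi_4
  pi_2 = 5/16*pi_0 + 3/16*pi_1 + 1/16*pi_2 + 5/16*pi_3 + 1/4*pi_4
  pi_3 = 1/16*pi_0 + 1/16*pi_1 + 5/16*pi_2 + 1/16*pi_3 + 1/4*pi_4
  pi_4 = 5/16*pi_0 + 1/16*pi_1 + 5/16*pi_2 + 3/16*pi_3 + 1/16*pi_4
with normalization: pi_0 + pi_1 + pi_2 + pi_3 + pi_4 = 1.

Using the first 4 balance equations plus normalization, the linear system A*pi = b is:
  [-15/16, 1/16, 1/4, 1/8, 1/16] . pi = 0
  [1/4, -3/8, 1/16, 5/16, 3/8] . pi = 0
  [5/16, 3/16, -15/16, 5/16, 1/4] . pi = 0
  [1/16, 1/16, 5/16, -15/16, 1/4] . pi = 0
  [1, 1, 1, 1, 1] . pi = 1

Solving yields:
  pi_0 = 1816/16567
  pi_1 = 6378/16567
  pi_2 = 6745/33134
  pi_3 = 4743/33134
  pi_4 = 2629/16567

Verification (pi * P):
  1816/16567*1/16 + 6378/16567*1/16 + 6745/33134*1/4 + 4743/33134*1/8 + 2629/16567*1/16 = 1816/16567 = pi_0  (ok)
  1816/16567*1/4 + 6378/16567*5/8 + 6745/33134*1/16 + 4743/33134*5/16 + 2629/16567*3/8 = 6378/16567 = pi_1  (ok)
  1816/16567*5/16 + 6378/16567*3/16 + 6745/33134*1/16 + 4743/33134*5/16 + 2629/16567*1/4 = 6745/33134 = pi_2  (ok)
  1816/16567*1/16 + 6378/16567*1/16 + 6745/33134*5/16 + 4743/33134*1/16 + 2629/16567*1/4 = 4743/33134 = pi_3  (ok)
  1816/16567*5/16 + 6378/16567*1/16 + 6745/33134*5/16 + 4743/33134*3/16 + 2629/16567*1/16 = 2629/16567 = pi_4  (ok)

Answer: 1816/16567 6378/16567 6745/33134 4743/33134 2629/16567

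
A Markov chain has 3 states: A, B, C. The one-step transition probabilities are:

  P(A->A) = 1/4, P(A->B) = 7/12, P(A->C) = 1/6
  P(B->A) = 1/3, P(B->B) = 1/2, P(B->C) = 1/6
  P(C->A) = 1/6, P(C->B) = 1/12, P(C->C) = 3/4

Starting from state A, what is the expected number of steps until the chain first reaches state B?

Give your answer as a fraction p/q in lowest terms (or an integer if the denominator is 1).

Answer: 60/23

Derivation:
Let h_i = expected steps to first reach B from state i.
Boundary: h_B = 0.
First-step equations for the other states:
  h_A = 1 + 1/4*h_A + 7/12*h_B + 1/6*h_C
  h_C = 1 + 1/6*h_A + 1/12*h_B + 3/4*h_C

Substituting h_B = 0 and rearranging gives the linear system (I - Q) h = 1:
  [3/4, -1/6] . (h_A, h_C) = 1
  [-1/6, 1/4] . (h_A, h_C) = 1

Solving yields:
  h_A = 60/23
  h_C = 132/23

Starting state is A, so the expected hitting time is h_A = 60/23.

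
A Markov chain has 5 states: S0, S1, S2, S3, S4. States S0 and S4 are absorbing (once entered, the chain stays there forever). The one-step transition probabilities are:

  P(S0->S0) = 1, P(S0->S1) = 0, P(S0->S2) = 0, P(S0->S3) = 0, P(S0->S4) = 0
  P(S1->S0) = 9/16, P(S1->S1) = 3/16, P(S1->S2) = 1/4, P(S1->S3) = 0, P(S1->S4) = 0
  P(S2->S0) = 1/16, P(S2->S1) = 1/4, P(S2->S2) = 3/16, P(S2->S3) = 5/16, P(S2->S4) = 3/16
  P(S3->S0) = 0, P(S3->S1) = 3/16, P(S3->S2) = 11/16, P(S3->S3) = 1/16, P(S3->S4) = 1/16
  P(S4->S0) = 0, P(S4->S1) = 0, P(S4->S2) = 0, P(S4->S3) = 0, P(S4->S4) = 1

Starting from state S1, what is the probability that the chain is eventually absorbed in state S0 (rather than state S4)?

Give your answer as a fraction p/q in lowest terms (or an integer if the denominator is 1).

Answer: 33/38

Derivation:
Let a_i = P(absorbed in S0 | start in state i).
Boundary conditions: a_S0 = 1, a_S4 = 0.
For each transient state i, a_i = sum_j P(i->j) * a_j:
  a_S1 = 9/16*a_S0 + 3/16*a_S1 + 1/4*a_S2 + 0*a_S3 + 0*a_S4
  a_S2 = 1/16*a_S0 + 1/4*a_S1 + 3/16*a_S2 + 5/16*a_S3 + 3/16*a_S4
  a_S3 = 0*a_S0 + 3/16*a_S1 + 11/16*a_S2 + 1/16*a_S3 + 1/16*a_S4

Substituting a_S0 = 1 and a_S4 = 0, rearrange to (I - Q) a = r where r[i] = P(i -> S0):
  [13/16, -1/4, 0] . (a_S1, a_S2, a_S3) = 9/16
  [-1/4, 13/16, -5/16] . (a_S1, a_S2, a_S3) = 1/16
  [-3/16, -11/16, 15/16] . (a_S1, a_S2, a_S3) = 0

Solving yields:
  a_S1 = 33/38
  a_S2 = 87/152
  a_S3 = 451/760

Starting state is S1, so the absorption probability is a_S1 = 33/38.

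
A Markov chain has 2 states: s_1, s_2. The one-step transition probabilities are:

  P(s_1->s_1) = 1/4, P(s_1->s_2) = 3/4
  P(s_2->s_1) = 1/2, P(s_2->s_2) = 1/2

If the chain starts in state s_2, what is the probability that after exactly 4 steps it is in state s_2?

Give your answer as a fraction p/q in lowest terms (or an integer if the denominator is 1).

Computing P^4 by repeated multiplication:
P^1 =
  s_1: [1/4, 3/4]
  s_2: [1/2, 1/2]
P^2 =
  s_1: [7/16, 9/16]
  s_2: [3/8, 5/8]
P^3 =
  s_1: [25/64, 39/64]
  s_2: [13/32, 19/32]
P^4 =
  s_1: [103/256, 153/256]
  s_2: [51/128, 77/128]

(P^4)[s_2 -> s_2] = 77/128

Answer: 77/128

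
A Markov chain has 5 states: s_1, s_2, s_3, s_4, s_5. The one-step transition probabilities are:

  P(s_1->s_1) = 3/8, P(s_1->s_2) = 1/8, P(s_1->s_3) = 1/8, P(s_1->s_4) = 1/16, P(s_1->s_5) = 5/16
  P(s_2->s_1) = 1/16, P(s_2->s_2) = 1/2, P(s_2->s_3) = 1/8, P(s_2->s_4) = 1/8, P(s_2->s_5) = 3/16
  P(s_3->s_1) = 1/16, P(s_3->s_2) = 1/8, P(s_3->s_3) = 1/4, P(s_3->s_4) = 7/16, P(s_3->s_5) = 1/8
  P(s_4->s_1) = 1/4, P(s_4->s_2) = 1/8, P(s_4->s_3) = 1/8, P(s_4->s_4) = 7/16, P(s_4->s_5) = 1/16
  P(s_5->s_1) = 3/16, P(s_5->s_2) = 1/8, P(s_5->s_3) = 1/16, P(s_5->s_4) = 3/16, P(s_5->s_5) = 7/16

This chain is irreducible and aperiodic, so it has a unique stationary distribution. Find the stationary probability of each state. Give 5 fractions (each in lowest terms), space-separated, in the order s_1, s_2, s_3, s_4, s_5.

Answer: 201/1009 1/5 637/5045 1222/5045 1172/5045

Derivation:
The stationary distribution satisfies pi = pi * P, i.e.:
  pi_s_1 = 3/8*pi_s_1 + 1/16*pi_s_2 + 1/16*pi_s_3 + 1/4*pi_s_4 + 3/16*pi_s_5
  pi_s_2 = 1/8*pi_s_1 + 1/2*pi_s_2 + 1/8*pi_s_3 + 1/8*pi_s_4 + 1/8*pi_s_5
  pi_s_3 = 1/8*pi_s_1 + 1/8*pi_s_2 + 1/4*pi_s_3 + 1/8*pi_s_4 + 1/16*pi_s_5
  pi_s_4 = 1/16*pi_s_1 + 1/8*pi_s_2 + 7/16*pi_s_3 + 7/16*pi_s_4 + 3/16*pi_s_5
  pi_s_5 = 5/16*pi_s_1 + 3/16*pi_s_2 + 1/8*pi_s_3 + 1/16*pi_s_4 + 7/16*pi_s_5
with normalization: pi_s_1 + pi_s_2 + pi_s_3 + pi_s_4 + pi_s_5 = 1.

Using the first 4 balance equations plus normalization, the linear system A*pi = b is:
  [-5/8, 1/16, 1/16, 1/4, 3/16] . pi = 0
  [1/8, -1/2, 1/8, 1/8, 1/8] . pi = 0
  [1/8, 1/8, -3/4, 1/8, 1/16] . pi = 0
  [1/16, 1/8, 7/16, -9/16, 3/16] . pi = 0
  [1, 1, 1, 1, 1] . pi = 1

Solving yields:
  pi_s_1 = 201/1009
  pi_s_2 = 1/5
  pi_s_3 = 637/5045
  pi_s_4 = 1222/5045
  pi_s_5 = 1172/5045

Verification (pi * P):
  201/1009*3/8 + 1/5*1/16 + 637/5045*1/16 + 1222/5045*1/4 + 1172/5045*3/16 = 201/1009 = pi_s_1  (ok)
  201/1009*1/8 + 1/5*1/2 + 637/5045*1/8 + 1222/5045*1/8 + 1172/5045*1/8 = 1/5 = pi_s_2  (ok)
  201/1009*1/8 + 1/5*1/8 + 637/5045*1/4 + 1222/5045*1/8 + 1172/5045*1/16 = 637/5045 = pi_s_3  (ok)
  201/1009*1/16 + 1/5*1/8 + 637/5045*7/16 + 1222/5045*7/16 + 1172/5045*3/16 = 1222/5045 = pi_s_4  (ok)
  201/1009*5/16 + 1/5*3/16 + 637/5045*1/8 + 1222/5045*1/16 + 1172/5045*7/16 = 1172/5045 = pi_s_5  (ok)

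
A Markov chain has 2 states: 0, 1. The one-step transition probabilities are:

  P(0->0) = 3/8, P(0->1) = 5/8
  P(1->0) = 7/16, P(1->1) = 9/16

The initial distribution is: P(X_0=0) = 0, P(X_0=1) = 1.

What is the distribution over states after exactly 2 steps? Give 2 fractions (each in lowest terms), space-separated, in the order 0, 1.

Propagating the distribution step by step (d_{t+1} = d_t * P):
d_0 = (0=0, 1=1)
  d_1[0] = 0*3/8 + 1*7/16 = 7/16
  d_1[1] = 0*5/8 + 1*9/16 = 9/16
d_1 = (0=7/16, 1=9/16)
  d_2[0] = 7/16*3/8 + 9/16*7/16 = 105/256
  d_2[1] = 7/16*5/8 + 9/16*9/16 = 151/256
d_2 = (0=105/256, 1=151/256)

Answer: 105/256 151/256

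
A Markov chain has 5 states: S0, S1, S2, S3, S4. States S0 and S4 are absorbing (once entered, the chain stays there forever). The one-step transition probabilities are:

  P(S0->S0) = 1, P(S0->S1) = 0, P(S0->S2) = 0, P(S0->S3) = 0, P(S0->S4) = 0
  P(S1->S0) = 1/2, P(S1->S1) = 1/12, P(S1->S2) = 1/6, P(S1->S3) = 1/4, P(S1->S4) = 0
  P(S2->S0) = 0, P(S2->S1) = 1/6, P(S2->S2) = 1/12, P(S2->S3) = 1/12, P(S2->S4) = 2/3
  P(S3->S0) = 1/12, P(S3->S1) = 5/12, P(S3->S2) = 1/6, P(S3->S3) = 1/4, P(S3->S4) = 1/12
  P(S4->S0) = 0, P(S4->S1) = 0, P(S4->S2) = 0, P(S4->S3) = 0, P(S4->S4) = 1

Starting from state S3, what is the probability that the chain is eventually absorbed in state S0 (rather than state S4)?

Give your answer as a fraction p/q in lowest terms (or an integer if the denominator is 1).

Let a_i = P(absorbed in S0 | start in state i).
Boundary conditions: a_S0 = 1, a_S4 = 0.
For each transient state i, a_i = sum_j P(i->j) * a_j:
  a_S1 = 1/2*a_S0 + 1/12*a_S1 + 1/6*a_S2 + 1/4*a_S3 + 0*a_S4
  a_S2 = 0*a_S0 + 1/6*a_S1 + 1/12*a_S2 + 1/12*a_S3 + 2/3*a_S4
  a_S3 = 1/12*a_S0 + 5/12*a_S1 + 1/6*a_S2 + 1/4*a_S3 + 1/12*a_S4

Substituting a_S0 = 1 and a_S4 = 0, rearrange to (I - Q) a = r where r[i] = P(i -> S0):
  [11/12, -1/6, -1/4] . (a_S1, a_S2, a_S3) = 1/2
  [-1/6, 11/12, -1/12] . (a_S1, a_S2, a_S3) = 0
  [-5/12, -1/6, 3/4] . (a_S1, a_S2, a_S3) = 1/12

Solving yields:
  a_S1 = 617/844
  a_S2 = 155/844
  a_S3 = 471/844

Starting state is S3, so the absorption probability is a_S3 = 471/844.

Answer: 471/844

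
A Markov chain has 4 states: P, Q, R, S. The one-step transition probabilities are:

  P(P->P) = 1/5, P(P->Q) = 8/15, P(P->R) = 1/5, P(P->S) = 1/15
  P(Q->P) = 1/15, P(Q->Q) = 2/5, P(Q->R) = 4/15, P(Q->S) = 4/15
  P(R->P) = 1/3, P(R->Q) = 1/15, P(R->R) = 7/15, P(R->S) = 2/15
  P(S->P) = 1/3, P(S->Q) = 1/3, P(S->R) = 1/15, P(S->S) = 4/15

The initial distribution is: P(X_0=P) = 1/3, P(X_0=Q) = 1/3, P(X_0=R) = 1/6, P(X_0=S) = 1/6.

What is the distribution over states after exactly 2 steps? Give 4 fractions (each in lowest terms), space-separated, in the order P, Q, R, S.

Propagating the distribution step by step (d_{t+1} = d_t * P):
d_0 = (P=1/3, Q=1/3, R=1/6, S=1/6)
  d_1[P] = 1/3*1/5 + 1/3*1/15 + 1/6*1/3 + 1/6*1/3 = 1/5
  d_1[Q] = 1/3*8/15 + 1/3*2/5 + 1/6*1/15 + 1/6*1/3 = 17/45
  d_1[R] = 1/3*1/5 + 1/3*4/15 + 1/6*7/15 + 1/6*1/15 = 11/45
  d_1[S] = 1/3*1/15 + 1/3*4/15 + 1/6*2/15 + 1/6*4/15 = 8/45
d_1 = (P=1/5, Q=17/45, R=11/45, S=8/45)
  d_2[P] = 1/5*1/5 + 17/45*1/15 + 11/45*1/3 + 8/45*1/3 = 139/675
  d_2[Q] = 1/5*8/15 + 17/45*2/5 + 11/45*1/15 + 8/45*1/3 = 1/3
  d_2[R] = 1/5*1/5 + 17/45*4/15 + 11/45*7/15 + 8/45*1/15 = 4/15
  d_2[S] = 1/5*1/15 + 17/45*4/15 + 11/45*2/15 + 8/45*4/15 = 131/675
d_2 = (P=139/675, Q=1/3, R=4/15, S=131/675)

Answer: 139/675 1/3 4/15 131/675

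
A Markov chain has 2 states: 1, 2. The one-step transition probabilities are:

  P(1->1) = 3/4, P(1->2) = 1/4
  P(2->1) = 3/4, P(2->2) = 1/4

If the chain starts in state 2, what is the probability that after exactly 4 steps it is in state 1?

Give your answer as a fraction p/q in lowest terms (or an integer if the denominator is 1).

Computing P^4 by repeated multiplication:
P^1 =
  1: [3/4, 1/4]
  2: [3/4, 1/4]
P^2 =
  1: [3/4, 1/4]
  2: [3/4, 1/4]
P^3 =
  1: [3/4, 1/4]
  2: [3/4, 1/4]
P^4 =
  1: [3/4, 1/4]
  2: [3/4, 1/4]

(P^4)[2 -> 1] = 3/4

Answer: 3/4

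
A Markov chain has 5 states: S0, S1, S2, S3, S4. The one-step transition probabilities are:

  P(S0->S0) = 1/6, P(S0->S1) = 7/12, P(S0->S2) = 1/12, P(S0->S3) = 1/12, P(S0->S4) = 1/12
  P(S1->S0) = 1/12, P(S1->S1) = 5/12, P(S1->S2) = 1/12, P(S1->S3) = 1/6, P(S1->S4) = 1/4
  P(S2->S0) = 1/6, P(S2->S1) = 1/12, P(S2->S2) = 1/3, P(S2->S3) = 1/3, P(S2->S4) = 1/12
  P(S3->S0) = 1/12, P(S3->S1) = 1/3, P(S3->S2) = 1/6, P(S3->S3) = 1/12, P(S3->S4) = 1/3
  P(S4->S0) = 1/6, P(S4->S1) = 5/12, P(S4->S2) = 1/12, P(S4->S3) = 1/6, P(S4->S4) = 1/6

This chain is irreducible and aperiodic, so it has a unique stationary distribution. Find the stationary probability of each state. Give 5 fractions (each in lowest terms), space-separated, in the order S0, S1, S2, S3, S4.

The stationary distribution satisfies pi = pi * P, i.e.:
  pi_S0 = 1/6*pi_S0 + 1/12*pi_S1 + 1/6*pi_S2 + 1/12*pi_S3 + 1/6*pi_S4
  pi_S1 = 7/12*pi_S0 + 5/12*pi_S1 + 1/12*pi_S2 + 1/3*pi_S3 + 5/12*pi_S4
  pi_S2 = 1/12*pi_S0 + 1/12*pi_S1 + 1/3*pi_S2 + 1/6*pi_S3 + 1/12*pi_S4
  pi_S3 = 1/12*pi_S0 + 1/6*pi_S1 + 1/3*pi_S2 + 1/12*pi_S3 + 1/6*pi_S4
  pi_S4 = 1/12*pi_S0 + 1/4*pi_S1 + 1/12*pi_S2 + 1/3*pi_S3 + 1/6*pi_S4
with normalization: pi_S0 + pi_S1 + pi_S2 + pi_S3 + pi_S4 = 1.

Using the first 4 balance equations plus normalization, the linear system A*pi = b is:
  [-5/6, 1/12, 1/6, 1/12, 1/6] . pi = 0
  [7/12, -7/12, 1/12, 1/3, 5/12] . pi = 0
  [1/12, 1/12, -2/3, 1/6, 1/12] . pi = 0
  [1/12, 1/6, 1/3, -11/12, 1/6] . pi = 0
  [1, 1, 1, 1, 1] . pi = 1

Solving yields:
  pi_S0 = 45/371
  pi_S1 = 141/371
  pi_S2 = 48/371
  pi_S3 = 61/371
  pi_S4 = 76/371

Verification (pi * P):
  45/371*1/6 + 141/371*1/12 + 48/371*1/6 + 61/371*1/12 + 76/371*1/6 = 45/371 = pi_S0  (ok)
  45/371*7/12 + 141/371*5/12 + 48/371*1/12 + 61/371*1/3 + 76/371*5/12 = 141/371 = pi_S1  (ok)
  45/371*1/12 + 141/371*1/12 + 48/371*1/3 + 61/371*1/6 + 76/371*1/12 = 48/371 = pi_S2  (ok)
  45/371*1/12 + 141/371*1/6 + 48/371*1/3 + 61/371*1/12 + 76/371*1/6 = 61/371 = pi_S3  (ok)
  45/371*1/12 + 141/371*1/4 + 48/371*1/12 + 61/371*1/3 + 76/371*1/6 = 76/371 = pi_S4  (ok)

Answer: 45/371 141/371 48/371 61/371 76/371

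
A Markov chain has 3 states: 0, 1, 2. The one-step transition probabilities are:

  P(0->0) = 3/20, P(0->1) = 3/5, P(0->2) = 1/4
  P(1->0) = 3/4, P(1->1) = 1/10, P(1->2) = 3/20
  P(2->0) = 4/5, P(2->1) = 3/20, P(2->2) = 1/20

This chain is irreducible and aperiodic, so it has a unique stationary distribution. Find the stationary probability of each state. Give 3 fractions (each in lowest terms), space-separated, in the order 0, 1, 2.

Answer: 37/78 9/26 7/39

Derivation:
The stationary distribution satisfies pi = pi * P, i.e.:
  pi_0 = 3/20*pi_0 + 3/4*pi_1 + 4/5*pi_2
  pi_1 = 3/5*pi_0 + 1/10*pi_1 + 3/20*pi_2
  pi_2 = 1/4*pi_0 + 3/20*pi_1 + 1/20*pi_2
with normalization: pi_0 + pi_1 + pi_2 = 1.

Using the first 2 balance equations plus normalization, the linear system A*pi = b is:
  [-17/20, 3/4, 4/5] . pi = 0
  [3/5, -9/10, 3/20] . pi = 0
  [1, 1, 1] . pi = 1

Solving yields:
  pi_0 = 37/78
  pi_1 = 9/26
  pi_2 = 7/39

Verification (pi * P):
  37/78*3/20 + 9/26*3/4 + 7/39*4/5 = 37/78 = pi_0  (ok)
  37/78*3/5 + 9/26*1/10 + 7/39*3/20 = 9/26 = pi_1  (ok)
  37/78*1/4 + 9/26*3/20 + 7/39*1/20 = 7/39 = pi_2  (ok)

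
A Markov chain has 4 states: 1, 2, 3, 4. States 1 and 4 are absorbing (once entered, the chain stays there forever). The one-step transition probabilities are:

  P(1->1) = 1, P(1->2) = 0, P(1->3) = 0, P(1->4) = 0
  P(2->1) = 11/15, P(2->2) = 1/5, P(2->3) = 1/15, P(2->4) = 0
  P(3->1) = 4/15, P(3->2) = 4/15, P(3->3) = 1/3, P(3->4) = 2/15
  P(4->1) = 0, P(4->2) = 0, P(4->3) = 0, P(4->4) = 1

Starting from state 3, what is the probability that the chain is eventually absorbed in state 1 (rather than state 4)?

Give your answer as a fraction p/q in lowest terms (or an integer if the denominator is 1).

Answer: 23/29

Derivation:
Let a_i = P(absorbed in 1 | start in state i).
Boundary conditions: a_1 = 1, a_4 = 0.
For each transient state i, a_i = sum_j P(i->j) * a_j:
  a_2 = 11/15*a_1 + 1/5*a_2 + 1/15*a_3 + 0*a_4
  a_3 = 4/15*a_1 + 4/15*a_2 + 1/3*a_3 + 2/15*a_4

Substituting a_1 = 1 and a_4 = 0, rearrange to (I - Q) a = r where r[i] = P(i -> 1):
  [4/5, -1/15] . (a_2, a_3) = 11/15
  [-4/15, 2/3] . (a_2, a_3) = 4/15

Solving yields:
  a_2 = 57/58
  a_3 = 23/29

Starting state is 3, so the absorption probability is a_3 = 23/29.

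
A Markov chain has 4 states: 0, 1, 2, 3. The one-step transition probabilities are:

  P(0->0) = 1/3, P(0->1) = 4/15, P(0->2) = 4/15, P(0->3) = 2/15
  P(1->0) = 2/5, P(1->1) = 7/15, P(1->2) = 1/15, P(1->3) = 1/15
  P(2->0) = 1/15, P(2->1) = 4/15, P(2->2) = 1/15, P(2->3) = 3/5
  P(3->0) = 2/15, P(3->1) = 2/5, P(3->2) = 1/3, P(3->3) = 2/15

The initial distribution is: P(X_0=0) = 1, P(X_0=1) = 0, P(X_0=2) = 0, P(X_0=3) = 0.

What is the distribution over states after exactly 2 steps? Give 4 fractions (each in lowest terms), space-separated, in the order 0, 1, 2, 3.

Answer: 19/75 76/225 38/225 6/25

Derivation:
Propagating the distribution step by step (d_{t+1} = d_t * P):
d_0 = (0=1, 1=0, 2=0, 3=0)
  d_1[0] = 1*1/3 + 0*2/5 + 0*1/15 + 0*2/15 = 1/3
  d_1[1] = 1*4/15 + 0*7/15 + 0*4/15 + 0*2/5 = 4/15
  d_1[2] = 1*4/15 + 0*1/15 + 0*1/15 + 0*1/3 = 4/15
  d_1[3] = 1*2/15 + 0*1/15 + 0*3/5 + 0*2/15 = 2/15
d_1 = (0=1/3, 1=4/15, 2=4/15, 3=2/15)
  d_2[0] = 1/3*1/3 + 4/15*2/5 + 4/15*1/15 + 2/15*2/15 = 19/75
  d_2[1] = 1/3*4/15 + 4/15*7/15 + 4/15*4/15 + 2/15*2/5 = 76/225
  d_2[2] = 1/3*4/15 + 4/15*1/15 + 4/15*1/15 + 2/15*1/3 = 38/225
  d_2[3] = 1/3*2/15 + 4/15*1/15 + 4/15*3/5 + 2/15*2/15 = 6/25
d_2 = (0=19/75, 1=76/225, 2=38/225, 3=6/25)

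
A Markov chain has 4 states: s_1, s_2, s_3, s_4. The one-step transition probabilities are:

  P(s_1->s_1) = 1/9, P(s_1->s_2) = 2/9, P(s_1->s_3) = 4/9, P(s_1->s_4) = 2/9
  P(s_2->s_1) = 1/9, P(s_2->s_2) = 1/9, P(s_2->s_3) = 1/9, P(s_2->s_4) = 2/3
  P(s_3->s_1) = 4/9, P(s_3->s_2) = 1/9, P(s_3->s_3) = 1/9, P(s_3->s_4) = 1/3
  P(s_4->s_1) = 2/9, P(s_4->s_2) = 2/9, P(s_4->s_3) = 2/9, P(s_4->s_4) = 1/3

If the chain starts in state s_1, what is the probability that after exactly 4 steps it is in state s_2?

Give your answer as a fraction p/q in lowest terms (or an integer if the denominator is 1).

Answer: 380/2187

Derivation:
Computing P^4 by repeated multiplication:
P^1 =
  s_1: [1/9, 2/9, 4/9, 2/9]
  s_2: [1/9, 1/9, 1/9, 2/3]
  s_3: [4/9, 1/9, 1/9, 1/3]
  s_4: [2/9, 2/9, 2/9, 1/3]
P^2 =
  s_1: [23/81, 4/27, 14/81, 32/81]
  s_2: [2/9, 16/81, 2/9, 29/81]
  s_3: [5/27, 16/81, 8/27, 26/81]
  s_4: [2/9, 14/81, 2/9, 31/81]
P^3 =
  s_1: [155/729, 136/729, 182/729, 256/729]
  s_2: [164/729, 128/729, 164/729, 91/243]
  s_3: [179/729, 122/729, 152/729, 92/243]
  s_4: [166/729, 130/729, 166/729, 89/243]
P^4 =
  s_1: [1531/6561, 380/2187, 1450/6561, 2440/6561]
  s_2: [166/729, 1166/6561, 166/729, 2407/6561]
  s_3: [487/2187, 1184/6561, 514/2187, 2374/6561]
  s_4: [166/729, 1162/6561, 166/729, 2411/6561]

(P^4)[s_1 -> s_2] = 380/2187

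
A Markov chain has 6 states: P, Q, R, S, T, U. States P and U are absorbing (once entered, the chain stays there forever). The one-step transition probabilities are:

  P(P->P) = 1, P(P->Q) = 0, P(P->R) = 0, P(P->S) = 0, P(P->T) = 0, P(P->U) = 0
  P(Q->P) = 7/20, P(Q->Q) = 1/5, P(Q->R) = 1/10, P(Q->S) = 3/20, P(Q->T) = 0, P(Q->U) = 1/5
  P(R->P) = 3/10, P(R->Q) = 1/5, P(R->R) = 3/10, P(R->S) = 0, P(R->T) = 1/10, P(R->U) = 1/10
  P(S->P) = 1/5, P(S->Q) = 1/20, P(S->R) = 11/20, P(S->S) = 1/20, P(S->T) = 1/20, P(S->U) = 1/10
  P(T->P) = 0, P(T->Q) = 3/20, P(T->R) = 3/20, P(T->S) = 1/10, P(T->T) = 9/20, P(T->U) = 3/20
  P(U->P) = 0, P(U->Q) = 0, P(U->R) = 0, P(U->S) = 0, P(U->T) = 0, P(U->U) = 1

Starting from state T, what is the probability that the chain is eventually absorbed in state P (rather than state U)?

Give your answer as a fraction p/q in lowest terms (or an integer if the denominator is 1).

Answer: 9601/19846

Derivation:
Let a_i = P(absorbed in P | start in state i).
Boundary conditions: a_P = 1, a_U = 0.
For each transient state i, a_i = sum_j P(i->j) * a_j:
  a_Q = 7/20*a_P + 1/5*a_Q + 1/10*a_R + 3/20*a_S + 0*a_T + 1/5*a_U
  a_R = 3/10*a_P + 1/5*a_Q + 3/10*a_R + 0*a_S + 1/10*a_T + 1/10*a_U
  a_S = 1/5*a_P + 1/20*a_Q + 11/20*a_R + 1/20*a_S + 1/20*a_T + 1/10*a_U
  a_T = 0*a_P + 3/20*a_Q + 3/20*a_R + 1/10*a_S + 9/20*a_T + 3/20*a_U

Substituting a_P = 1 and a_U = 0, rearrange to (I - Q) a = r where r[i] = P(i -> P):
  [4/5, -1/10, -3/20, 0] . (a_Q, a_R, a_S, a_T) = 7/20
  [-1/5, 7/10, 0, -1/10] . (a_Q, a_R, a_S, a_T) = 3/10
  [-1/20, -11/20, 19/20, -1/20] . (a_Q, a_R, a_S, a_T) = 1/5
  [-3/20, -3/20, -1/10, 11/20] . (a_Q, a_R, a_S, a_T) = 0

Solving yields:
  a_Q = 6426/9923
  a_R = 13549/19846
  a_S = 6602/9923
  a_T = 9601/19846

Starting state is T, so the absorption probability is a_T = 9601/19846.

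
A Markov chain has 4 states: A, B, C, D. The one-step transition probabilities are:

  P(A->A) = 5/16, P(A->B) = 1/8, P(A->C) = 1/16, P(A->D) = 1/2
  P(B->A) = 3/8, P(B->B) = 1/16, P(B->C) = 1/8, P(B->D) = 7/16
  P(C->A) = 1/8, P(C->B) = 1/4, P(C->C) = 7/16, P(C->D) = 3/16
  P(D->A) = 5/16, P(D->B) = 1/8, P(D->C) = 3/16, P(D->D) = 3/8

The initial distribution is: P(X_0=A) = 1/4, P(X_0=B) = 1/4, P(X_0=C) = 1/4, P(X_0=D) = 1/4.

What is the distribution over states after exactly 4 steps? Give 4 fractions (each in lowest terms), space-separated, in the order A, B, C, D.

Propagating the distribution step by step (d_{t+1} = d_t * P):
d_0 = (A=1/4, B=1/4, C=1/4, D=1/4)
  d_1[A] = 1/4*5/16 + 1/4*3/8 + 1/4*1/8 + 1/4*5/16 = 9/32
  d_1[B] = 1/4*1/8 + 1/4*1/16 + 1/4*1/4 + 1/4*1/8 = 9/64
  d_1[C] = 1/4*1/16 + 1/4*1/8 + 1/4*7/16 + 1/4*3/16 = 13/64
  d_1[D] = 1/4*1/2 + 1/4*7/16 + 1/4*3/16 + 1/4*3/8 = 3/8
d_1 = (A=9/32, B=9/64, C=13/64, D=3/8)
  d_2[A] = 9/32*5/16 + 9/64*3/8 + 13/64*1/8 + 3/8*5/16 = 145/512
  d_2[B] = 9/32*1/8 + 9/64*1/16 + 13/64*1/4 + 3/8*1/8 = 145/1024
  d_2[C] = 9/32*1/16 + 9/64*1/8 + 13/64*7/16 + 3/8*3/16 = 199/1024
  d_2[D] = 9/32*1/2 + 9/64*7/16 + 13/64*3/16 + 3/8*3/8 = 195/512
d_2 = (A=145/512, B=145/1024, C=199/1024, D=195/512)
  d_3[A] = 145/512*5/16 + 145/1024*3/8 + 199/1024*1/8 + 195/512*5/16 = 1167/4096
  d_3[B] = 145/512*1/8 + 145/1024*1/16 + 199/1024*1/4 + 195/512*1/8 = 2301/16384
  d_3[C] = 145/512*1/16 + 145/1024*1/8 + 199/1024*7/16 + 195/512*3/16 = 3143/16384
  d_3[D] = 145/512*1/2 + 145/1024*7/16 + 199/1024*3/16 + 195/512*3/8 = 49/128
d_3 = (A=1167/4096, B=2301/16384, C=3143/16384, D=49/128)
  d_4[A] = 1167/4096*5/16 + 2301/16384*3/8 + 3143/16384*1/8 + 49/128*5/16 = 9349/32768
  d_4[B] = 1167/4096*1/8 + 2301/16384*1/16 + 3143/16384*1/4 + 49/128*1/8 = 36753/262144
  d_4[C] = 1167/4096*1/16 + 2301/16384*1/8 + 3143/16384*7/16 + 49/128*3/16 = 50087/262144
  d_4[D] = 1167/4096*1/2 + 2301/16384*7/16 + 3143/16384*3/16 + 49/128*3/8 = 3141/8192
d_4 = (A=9349/32768, B=36753/262144, C=50087/262144, D=3141/8192)

Answer: 9349/32768 36753/262144 50087/262144 3141/8192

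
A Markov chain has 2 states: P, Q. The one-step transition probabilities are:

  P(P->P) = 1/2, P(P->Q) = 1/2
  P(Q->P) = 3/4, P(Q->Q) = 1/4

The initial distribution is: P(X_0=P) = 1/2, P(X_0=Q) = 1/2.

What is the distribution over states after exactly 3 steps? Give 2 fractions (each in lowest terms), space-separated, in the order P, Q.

Answer: 77/128 51/128

Derivation:
Propagating the distribution step by step (d_{t+1} = d_t * P):
d_0 = (P=1/2, Q=1/2)
  d_1[P] = 1/2*1/2 + 1/2*3/4 = 5/8
  d_1[Q] = 1/2*1/2 + 1/2*1/4 = 3/8
d_1 = (P=5/8, Q=3/8)
  d_2[P] = 5/8*1/2 + 3/8*3/4 = 19/32
  d_2[Q] = 5/8*1/2 + 3/8*1/4 = 13/32
d_2 = (P=19/32, Q=13/32)
  d_3[P] = 19/32*1/2 + 13/32*3/4 = 77/128
  d_3[Q] = 19/32*1/2 + 13/32*1/4 = 51/128
d_3 = (P=77/128, Q=51/128)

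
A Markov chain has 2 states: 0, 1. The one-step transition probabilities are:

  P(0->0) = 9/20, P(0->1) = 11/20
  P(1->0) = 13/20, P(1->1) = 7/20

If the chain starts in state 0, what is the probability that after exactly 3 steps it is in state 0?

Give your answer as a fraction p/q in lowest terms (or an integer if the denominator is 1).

Answer: 269/500

Derivation:
Computing P^3 by repeated multiplication:
P^1 =
  0: [9/20, 11/20]
  1: [13/20, 7/20]
P^2 =
  0: [14/25, 11/25]
  1: [13/25, 12/25]
P^3 =
  0: [269/500, 231/500]
  1: [273/500, 227/500]

(P^3)[0 -> 0] = 269/500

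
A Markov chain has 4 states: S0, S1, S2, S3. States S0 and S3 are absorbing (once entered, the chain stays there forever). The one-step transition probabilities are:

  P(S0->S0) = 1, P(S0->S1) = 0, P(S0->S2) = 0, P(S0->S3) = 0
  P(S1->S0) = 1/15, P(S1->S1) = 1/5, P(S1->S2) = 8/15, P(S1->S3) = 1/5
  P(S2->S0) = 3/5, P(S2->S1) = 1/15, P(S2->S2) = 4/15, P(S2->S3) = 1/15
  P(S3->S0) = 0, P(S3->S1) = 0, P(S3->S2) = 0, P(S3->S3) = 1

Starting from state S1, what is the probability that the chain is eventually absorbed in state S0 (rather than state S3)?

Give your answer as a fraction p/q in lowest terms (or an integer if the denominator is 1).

Answer: 83/124

Derivation:
Let a_i = P(absorbed in S0 | start in state i).
Boundary conditions: a_S0 = 1, a_S3 = 0.
For each transient state i, a_i = sum_j P(i->j) * a_j:
  a_S1 = 1/15*a_S0 + 1/5*a_S1 + 8/15*a_S2 + 1/5*a_S3
  a_S2 = 3/5*a_S0 + 1/15*a_S1 + 4/15*a_S2 + 1/15*a_S3

Substituting a_S0 = 1 and a_S3 = 0, rearrange to (I - Q) a = r where r[i] = P(i -> S0):
  [4/5, -8/15] . (a_S1, a_S2) = 1/15
  [-1/15, 11/15] . (a_S1, a_S2) = 3/5

Solving yields:
  a_S1 = 83/124
  a_S2 = 109/124

Starting state is S1, so the absorption probability is a_S1 = 83/124.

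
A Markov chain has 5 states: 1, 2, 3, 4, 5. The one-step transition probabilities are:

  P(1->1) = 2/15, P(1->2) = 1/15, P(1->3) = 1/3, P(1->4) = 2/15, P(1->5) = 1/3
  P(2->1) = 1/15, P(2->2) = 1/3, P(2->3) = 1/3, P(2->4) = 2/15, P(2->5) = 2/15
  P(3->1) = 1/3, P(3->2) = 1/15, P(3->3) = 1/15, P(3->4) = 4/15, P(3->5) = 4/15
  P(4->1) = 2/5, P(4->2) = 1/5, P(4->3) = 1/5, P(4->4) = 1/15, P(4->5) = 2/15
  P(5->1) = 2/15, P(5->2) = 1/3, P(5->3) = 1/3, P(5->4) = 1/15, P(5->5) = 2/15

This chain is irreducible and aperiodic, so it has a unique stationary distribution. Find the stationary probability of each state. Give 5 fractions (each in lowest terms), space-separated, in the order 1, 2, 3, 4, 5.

The stationary distribution satisfies pi = pi * P, i.e.:
  pi_1 = 2/15*pi_1 + 1/15*pi_2 + 1/3*pi_3 + 2/5*pi_4 + 2/15*pi_5
  pi_2 = 1/15*pi_1 + 1/3*pi_2 + 1/15*pi_3 + 1/5*pi_4 + 1/3*pi_5
  pi_3 = 1/3*pi_1 + 1/3*pi_2 + 1/15*pi_3 + 1/5*pi_4 + 1/3*pi_5
  pi_4 = 2/15*pi_1 + 2/15*pi_2 + 4/15*pi_3 + 1/15*pi_4 + 1/15*pi_5
  pi_5 = 1/3*pi_1 + 2/15*pi_2 + 4/15*pi_3 + 2/15*pi_4 + 2/15*pi_5
with normalization: pi_1 + pi_2 + pi_3 + pi_4 + pi_5 = 1.

Using the first 4 balance equations plus normalization, the linear system A*pi = b is:
  [-13/15, 1/15, 1/3, 2/5, 2/15] . pi = 0
  [1/15, -2/3, 1/15, 1/5, 1/3] . pi = 0
  [1/3, 1/3, -14/15, 1/5, 1/3] . pi = 0
  [2/15, 2/15, 4/15, -14/15, 1/15] . pi = 0
  [1, 1, 1, 1, 1] . pi = 1

Solving yields:
  pi_1 = 13320/63961
  pi_2 = 12317/63961
  pi_3 = 15869/63961
  pi_4 = 9147/63961
  pi_5 = 13308/63961

Verification (pi * P):
  13320/63961*2/15 + 12317/63961*1/15 + 15869/63961*1/3 + 9147/63961*2/5 + 13308/63961*2/15 = 13320/63961 = pi_1  (ok)
  13320/63961*1/15 + 12317/63961*1/3 + 15869/63961*1/15 + 9147/63961*1/5 + 13308/63961*1/3 = 12317/63961 = pi_2  (ok)
  13320/63961*1/3 + 12317/63961*1/3 + 15869/63961*1/15 + 9147/63961*1/5 + 13308/63961*1/3 = 15869/63961 = pi_3  (ok)
  13320/63961*2/15 + 12317/63961*2/15 + 15869/63961*4/15 + 9147/63961*1/15 + 13308/63961*1/15 = 9147/63961 = pi_4  (ok)
  13320/63961*1/3 + 12317/63961*2/15 + 15869/63961*4/15 + 9147/63961*2/15 + 13308/63961*2/15 = 13308/63961 = pi_5  (ok)

Answer: 13320/63961 12317/63961 15869/63961 9147/63961 13308/63961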